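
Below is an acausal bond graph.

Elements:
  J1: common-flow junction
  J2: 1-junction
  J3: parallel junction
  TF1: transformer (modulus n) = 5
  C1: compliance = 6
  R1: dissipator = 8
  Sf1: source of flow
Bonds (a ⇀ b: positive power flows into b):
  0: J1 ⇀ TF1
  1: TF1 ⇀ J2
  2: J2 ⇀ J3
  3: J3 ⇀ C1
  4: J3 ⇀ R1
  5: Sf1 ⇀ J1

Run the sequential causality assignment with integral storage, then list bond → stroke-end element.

β0 →J1
β1 →TF1
β2 →J2
β3 →J3
β4 →R1
β5 →Sf1

β5 stroke→Sf1  (Sf1 fixes flow; stroke at Sf1)
β0 stroke→J1  (J1: bond 5 brought flow, rest push out)
β1 stroke→TF1  (TF TF1: opposite of bond 0)
β2 stroke→J2  (J2: bond 1 brought flow, rest push out)
β3 stroke→J3  (C1: C, integral causality)
β4 stroke→R1  (0-jn J3 has e-setter on 3)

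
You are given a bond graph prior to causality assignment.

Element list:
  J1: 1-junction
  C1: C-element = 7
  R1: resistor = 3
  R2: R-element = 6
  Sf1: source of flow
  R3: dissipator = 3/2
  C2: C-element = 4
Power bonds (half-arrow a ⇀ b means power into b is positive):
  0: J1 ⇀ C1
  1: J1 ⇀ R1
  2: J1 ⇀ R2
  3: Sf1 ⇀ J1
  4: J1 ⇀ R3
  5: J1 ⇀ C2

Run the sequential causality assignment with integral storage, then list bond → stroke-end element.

b0 stroke→J1
b1 stroke→J1
b2 stroke→J1
b3 stroke→Sf1
b4 stroke→J1
b5 stroke→J1

#3 stroke→Sf1  (Sf1: flow source, stroke at near end)
#0 stroke→J1  (1-jn J1 has f-setter on 3)
#1 stroke→J1  (1-jn J1 has f-setter on 3)
#2 stroke→J1  (J1 flow already set via bond 3)
#4 stroke→J1  (1-jn J1 has f-setter on 3)
#5 stroke→J1  (J1 flow already set via bond 3)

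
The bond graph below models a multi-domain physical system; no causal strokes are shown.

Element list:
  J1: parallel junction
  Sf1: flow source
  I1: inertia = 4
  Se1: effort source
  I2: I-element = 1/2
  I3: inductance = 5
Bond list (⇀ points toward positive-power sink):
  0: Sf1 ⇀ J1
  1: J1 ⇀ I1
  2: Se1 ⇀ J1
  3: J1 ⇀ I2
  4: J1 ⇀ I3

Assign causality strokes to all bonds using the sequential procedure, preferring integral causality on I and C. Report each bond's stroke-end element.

β0 →Sf1  (Sf1: flow source, stroke at near end)
β2 →J1  (Se1 fixes effort; stroke away)
β1 →I1  (0-jn J1 has e-setter on 2)
β3 →I2  (common-e at J1 fixed by 2)
β4 →I3  (0-jn J1 has e-setter on 2)

β0 stroke at Sf1
β1 stroke at I1
β2 stroke at J1
β3 stroke at I2
β4 stroke at I3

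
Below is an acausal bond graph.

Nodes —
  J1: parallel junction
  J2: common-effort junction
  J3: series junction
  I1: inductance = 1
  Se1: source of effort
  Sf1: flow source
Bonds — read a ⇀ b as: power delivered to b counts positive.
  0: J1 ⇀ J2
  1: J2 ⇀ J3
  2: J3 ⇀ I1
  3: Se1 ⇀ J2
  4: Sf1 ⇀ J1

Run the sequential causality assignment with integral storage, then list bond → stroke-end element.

β3 stroke→J2  (Se1: effort source, stroke at far end)
β4 stroke→Sf1  (Sf1: flow source, stroke at near end)
β0 stroke→J1  (J1 needs exactly one e-in)
β1 stroke→J3  (J2 effort already set via bond 3)
β2 stroke→I1  (only one flow-in slot at J3)

β0 stroke at J1
β1 stroke at J3
β2 stroke at I1
β3 stroke at J2
β4 stroke at Sf1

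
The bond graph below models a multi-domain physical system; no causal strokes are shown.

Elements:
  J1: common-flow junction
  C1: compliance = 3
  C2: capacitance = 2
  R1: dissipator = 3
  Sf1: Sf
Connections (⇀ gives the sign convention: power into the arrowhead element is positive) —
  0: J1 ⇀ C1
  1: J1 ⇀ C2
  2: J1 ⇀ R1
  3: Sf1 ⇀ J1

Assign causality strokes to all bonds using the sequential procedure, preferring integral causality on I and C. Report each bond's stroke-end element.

#3 stroke at Sf1  (Sf1: flow source, stroke at near end)
#0 stroke at J1  (J1 flow already set via bond 3)
#1 stroke at J1  (J1: bond 3 brought flow, rest push out)
#2 stroke at J1  (J1 flow already set via bond 3)

#0 stroke at J1
#1 stroke at J1
#2 stroke at J1
#3 stroke at Sf1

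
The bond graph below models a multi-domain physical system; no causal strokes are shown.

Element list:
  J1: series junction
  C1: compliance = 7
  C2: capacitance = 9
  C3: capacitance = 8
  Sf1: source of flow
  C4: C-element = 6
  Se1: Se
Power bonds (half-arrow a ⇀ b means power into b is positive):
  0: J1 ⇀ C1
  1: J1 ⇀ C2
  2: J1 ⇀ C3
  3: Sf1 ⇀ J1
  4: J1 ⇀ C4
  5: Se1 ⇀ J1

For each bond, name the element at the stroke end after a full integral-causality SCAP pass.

b0 stroke→J1
b1 stroke→J1
b2 stroke→J1
b3 stroke→Sf1
b4 stroke→J1
b5 stroke→J1

bond 3 stroke at Sf1  (Sf1: flow source, stroke at near end)
bond 5 stroke at J1  (Se1 (Se) sets effort on bond)
bond 0 stroke at J1  (1-jn J1 has f-setter on 3)
bond 1 stroke at J1  (1-jn J1 has f-setter on 3)
bond 2 stroke at J1  (common-f at J1 fixed by 3)
bond 4 stroke at J1  (J1 flow already set via bond 3)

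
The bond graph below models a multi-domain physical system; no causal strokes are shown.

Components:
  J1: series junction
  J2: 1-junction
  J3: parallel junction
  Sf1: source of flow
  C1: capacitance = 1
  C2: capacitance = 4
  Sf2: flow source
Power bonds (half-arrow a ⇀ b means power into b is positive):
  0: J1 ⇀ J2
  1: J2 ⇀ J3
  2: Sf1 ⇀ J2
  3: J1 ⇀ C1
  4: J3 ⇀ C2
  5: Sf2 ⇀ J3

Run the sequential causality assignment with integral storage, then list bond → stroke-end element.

β2 →Sf1  (source Sf1 imposes f)
β5 →Sf2  (source Sf2 imposes f)
β0 →J2  (J2 flow already set via bond 2)
β1 →J2  (J2 flow already set via bond 2)
β4 →J3  (J3: last free bond brings effort in)
β3 →J1  (common-f at J1 fixed by 0)

bond 0 →J2
bond 1 →J2
bond 2 →Sf1
bond 3 →J1
bond 4 →J3
bond 5 →Sf2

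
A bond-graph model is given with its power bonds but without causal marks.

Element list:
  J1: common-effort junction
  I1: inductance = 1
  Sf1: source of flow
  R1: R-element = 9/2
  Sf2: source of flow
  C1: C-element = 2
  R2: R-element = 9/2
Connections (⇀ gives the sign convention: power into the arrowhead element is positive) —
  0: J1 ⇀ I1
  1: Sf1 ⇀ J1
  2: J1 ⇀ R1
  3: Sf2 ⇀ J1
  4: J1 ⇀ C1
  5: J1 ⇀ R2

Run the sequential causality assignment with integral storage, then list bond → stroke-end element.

bond 1 |Sf1  (Sf1 fixes flow; stroke at Sf1)
bond 3 |Sf2  (Sf2 (Sf) sets flow on bond)
bond 0 |I1  (I1 outputs flow p/I1)
bond 4 |J1  (prefer integral on C1)
bond 2 |R1  (J1: bond 4 brought effort, rest push out)
bond 5 |R2  (J1: bond 4 brought effort, rest push out)

b0 stroke at I1
b1 stroke at Sf1
b2 stroke at R1
b3 stroke at Sf2
b4 stroke at J1
b5 stroke at R2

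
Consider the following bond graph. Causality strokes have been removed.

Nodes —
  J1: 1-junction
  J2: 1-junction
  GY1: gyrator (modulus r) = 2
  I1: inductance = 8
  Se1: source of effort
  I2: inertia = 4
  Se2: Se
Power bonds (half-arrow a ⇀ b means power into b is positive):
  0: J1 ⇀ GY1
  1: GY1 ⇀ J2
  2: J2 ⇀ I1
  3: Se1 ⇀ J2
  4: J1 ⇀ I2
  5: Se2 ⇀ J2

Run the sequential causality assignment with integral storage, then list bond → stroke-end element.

#3 |J2  (Se1 (Se) sets effort on bond)
#5 |J2  (Se2 fixes effort; stroke away)
#2 |I1  (prefer integral on I1)
#1 |J2  (J2: bond 2 brought flow, rest push out)
#0 |J1  (GY GY1: same side as bond 1)
#4 |I2  (only one flow-in slot at J1)

#0 |J1
#1 |J2
#2 |I1
#3 |J2
#4 |I2
#5 |J2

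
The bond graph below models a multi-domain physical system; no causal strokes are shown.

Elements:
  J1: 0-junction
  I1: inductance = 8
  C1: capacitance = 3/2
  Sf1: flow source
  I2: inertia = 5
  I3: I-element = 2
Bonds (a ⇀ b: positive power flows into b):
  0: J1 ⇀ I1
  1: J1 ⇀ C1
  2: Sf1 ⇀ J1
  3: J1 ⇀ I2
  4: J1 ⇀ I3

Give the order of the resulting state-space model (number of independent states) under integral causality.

b2 stroke→Sf1  (Sf1: flow source, stroke at near end)
b0 stroke→I1  (I1 outputs flow p/I1)
b1 stroke→J1  (C1: C, integral causality)
b3 stroke→I2  (common-e at J1 fixed by 1)
b4 stroke→I3  (J1: bond 1 brought effort, rest push out)

4  (C1, I1, I2, I3 all integral)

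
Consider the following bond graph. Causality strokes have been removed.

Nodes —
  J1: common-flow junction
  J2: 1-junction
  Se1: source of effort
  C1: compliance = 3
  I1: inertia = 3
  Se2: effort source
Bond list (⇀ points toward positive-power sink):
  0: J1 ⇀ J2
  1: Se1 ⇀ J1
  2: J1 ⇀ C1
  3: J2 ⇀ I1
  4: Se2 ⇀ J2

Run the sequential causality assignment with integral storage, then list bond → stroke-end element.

β1 stroke at J1  (source Se1 imposes e)
β4 stroke at J2  (Se2 fixes effort; stroke away)
β2 stroke at J1  (prefer integral on C1)
β0 stroke at J2  (J1 needs exactly one f-in)
β3 stroke at I1  (J2: last free bond brings flow in)

β0 stroke at J2
β1 stroke at J1
β2 stroke at J1
β3 stroke at I1
β4 stroke at J2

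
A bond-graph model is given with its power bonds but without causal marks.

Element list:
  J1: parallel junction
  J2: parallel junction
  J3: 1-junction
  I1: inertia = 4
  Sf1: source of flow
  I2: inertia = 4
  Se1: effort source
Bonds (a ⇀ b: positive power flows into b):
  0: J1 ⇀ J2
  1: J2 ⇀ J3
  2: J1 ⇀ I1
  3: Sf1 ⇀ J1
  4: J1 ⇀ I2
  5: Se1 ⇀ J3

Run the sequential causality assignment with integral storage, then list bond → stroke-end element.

#3 stroke at Sf1  (Sf1 fixes flow; stroke at Sf1)
#5 stroke at J3  (Se1: effort source, stroke at far end)
#1 stroke at J2  (closing 1-jn rule on J3)
#0 stroke at J1  (J2: bond 1 brought effort, rest push out)
#2 stroke at I1  (J1 effort already set via bond 0)
#4 stroke at I2  (J1 effort already set via bond 0)

β0 stroke at J1
β1 stroke at J2
β2 stroke at I1
β3 stroke at Sf1
β4 stroke at I2
β5 stroke at J3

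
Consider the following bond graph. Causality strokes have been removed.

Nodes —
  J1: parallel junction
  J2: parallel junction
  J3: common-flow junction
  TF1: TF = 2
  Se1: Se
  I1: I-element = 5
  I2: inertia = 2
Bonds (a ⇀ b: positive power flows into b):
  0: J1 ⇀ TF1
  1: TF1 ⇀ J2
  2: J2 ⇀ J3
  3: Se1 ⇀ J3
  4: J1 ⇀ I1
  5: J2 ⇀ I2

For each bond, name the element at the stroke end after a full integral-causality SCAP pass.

#0 |J1
#1 |TF1
#2 |J2
#3 |J3
#4 |I1
#5 |I2

β3 →J3  (Se1 fixes effort; stroke away)
β2 →J2  (J3: last free bond brings flow in)
β1 →TF1  (J2 effort already set via bond 2)
β5 →I2  (0-jn J2 has e-setter on 2)
β0 →J1  (TF1: transformer flips bond 1)
β4 →I1  (J1: bond 0 brought effort, rest push out)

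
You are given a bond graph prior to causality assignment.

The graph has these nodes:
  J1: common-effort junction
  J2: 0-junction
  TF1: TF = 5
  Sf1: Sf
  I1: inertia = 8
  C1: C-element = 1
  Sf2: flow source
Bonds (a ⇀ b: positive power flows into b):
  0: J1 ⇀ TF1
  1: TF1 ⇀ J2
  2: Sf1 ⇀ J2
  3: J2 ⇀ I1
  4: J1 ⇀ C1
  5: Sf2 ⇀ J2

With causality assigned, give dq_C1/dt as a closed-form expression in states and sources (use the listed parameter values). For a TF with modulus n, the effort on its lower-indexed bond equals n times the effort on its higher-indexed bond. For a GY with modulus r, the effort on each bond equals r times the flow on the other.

#2 stroke at Sf1  (Sf1 (Sf) sets flow on bond)
#5 stroke at Sf2  (source Sf2 imposes f)
#3 stroke at I1  (I1: I, integral causality)
#1 stroke at J2  (J2 needs exactly one e-in)
#0 stroke at TF1  (TF TF1: opposite of bond 1)
#4 stroke at J1  (J1: last free bond brings effort in)

dq_C1/dt = F_Sf1/5 + F_Sf2/5 - p_I1/40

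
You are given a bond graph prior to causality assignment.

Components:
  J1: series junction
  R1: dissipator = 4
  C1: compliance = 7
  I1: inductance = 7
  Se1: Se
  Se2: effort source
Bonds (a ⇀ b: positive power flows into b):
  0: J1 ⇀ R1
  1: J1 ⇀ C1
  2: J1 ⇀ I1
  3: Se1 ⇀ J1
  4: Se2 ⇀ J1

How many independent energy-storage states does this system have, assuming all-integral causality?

2  (C1, I1 all integral)

b3 stroke→J1  (Se1 (Se) sets effort on bond)
b4 stroke→J1  (Se2 (Se) sets effort on bond)
b1 stroke→J1  (C1 integral (e out))
b2 stroke→I1  (I1 outputs flow p/I1)
b0 stroke→J1  (J1: bond 2 brought flow, rest push out)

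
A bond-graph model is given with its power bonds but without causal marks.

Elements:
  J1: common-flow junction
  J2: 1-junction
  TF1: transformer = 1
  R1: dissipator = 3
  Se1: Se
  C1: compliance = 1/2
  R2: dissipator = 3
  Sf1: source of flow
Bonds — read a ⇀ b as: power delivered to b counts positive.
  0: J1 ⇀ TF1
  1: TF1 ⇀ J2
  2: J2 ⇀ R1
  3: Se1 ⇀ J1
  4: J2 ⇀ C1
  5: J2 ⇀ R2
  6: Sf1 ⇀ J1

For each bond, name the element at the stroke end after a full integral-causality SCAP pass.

bond 3 stroke at J1  (Se1 fixes effort; stroke away)
bond 6 stroke at Sf1  (Sf1 (Sf) sets flow on bond)
bond 0 stroke at J1  (common-f at J1 fixed by 6)
bond 1 stroke at TF1  (through TF1, causality passes straight; one stroke at TF1)
bond 2 stroke at J2  (1-jn J2 has f-setter on 1)
bond 4 stroke at J2  (J2: bond 1 brought flow, rest push out)
bond 5 stroke at J2  (J2: bond 1 brought flow, rest push out)

β0 stroke at J1
β1 stroke at TF1
β2 stroke at J2
β3 stroke at J1
β4 stroke at J2
β5 stroke at J2
β6 stroke at Sf1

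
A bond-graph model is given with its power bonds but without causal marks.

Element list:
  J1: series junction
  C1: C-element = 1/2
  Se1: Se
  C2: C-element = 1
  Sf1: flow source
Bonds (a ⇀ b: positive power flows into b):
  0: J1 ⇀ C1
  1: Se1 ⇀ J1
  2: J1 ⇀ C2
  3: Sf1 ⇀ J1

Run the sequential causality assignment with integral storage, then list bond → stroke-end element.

β0 stroke→J1
β1 stroke→J1
β2 stroke→J1
β3 stroke→Sf1

bond 1 →J1  (Se1: effort source, stroke at far end)
bond 3 →Sf1  (Sf1: flow source, stroke at near end)
bond 0 →J1  (common-f at J1 fixed by 3)
bond 2 →J1  (J1 flow already set via bond 3)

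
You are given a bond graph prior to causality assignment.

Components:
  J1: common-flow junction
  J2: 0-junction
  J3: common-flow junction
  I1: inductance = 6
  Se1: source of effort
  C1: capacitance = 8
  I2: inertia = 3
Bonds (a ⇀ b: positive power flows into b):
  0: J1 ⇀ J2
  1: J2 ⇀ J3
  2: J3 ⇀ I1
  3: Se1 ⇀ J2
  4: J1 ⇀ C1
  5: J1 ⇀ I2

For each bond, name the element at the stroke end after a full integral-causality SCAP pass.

#0 stroke→J1
#1 stroke→J3
#2 stroke→I1
#3 stroke→J2
#4 stroke→J1
#5 stroke→I2

β3 |J2  (Se1 (Se) sets effort on bond)
β0 |J1  (0-jn J2 has e-setter on 3)
β1 |J3  (0-jn J2 has e-setter on 3)
β2 |I1  (only one flow-in slot at J3)
β4 |J1  (C1 integral (e out))
β5 |I2  (J1 needs exactly one f-in)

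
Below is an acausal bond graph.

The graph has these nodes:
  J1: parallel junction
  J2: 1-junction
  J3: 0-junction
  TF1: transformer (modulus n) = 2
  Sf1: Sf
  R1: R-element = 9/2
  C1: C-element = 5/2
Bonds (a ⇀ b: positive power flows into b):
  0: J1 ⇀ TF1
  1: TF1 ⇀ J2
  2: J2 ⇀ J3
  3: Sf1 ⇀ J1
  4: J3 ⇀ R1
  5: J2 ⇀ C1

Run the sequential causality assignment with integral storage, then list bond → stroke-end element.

β0 →J1
β1 →TF1
β2 →J2
β3 →Sf1
β4 →J3
β5 →J2

β3 stroke→Sf1  (Sf1 (Sf) sets flow on bond)
β0 stroke→J1  (closing 0-jn rule on J1)
β1 stroke→TF1  (TF1: transformer flips bond 0)
β2 stroke→J2  (1-jn J2 has f-setter on 1)
β5 stroke→J2  (J2 flow already set via bond 1)
β4 stroke→J3  (J3: last free bond brings effort in)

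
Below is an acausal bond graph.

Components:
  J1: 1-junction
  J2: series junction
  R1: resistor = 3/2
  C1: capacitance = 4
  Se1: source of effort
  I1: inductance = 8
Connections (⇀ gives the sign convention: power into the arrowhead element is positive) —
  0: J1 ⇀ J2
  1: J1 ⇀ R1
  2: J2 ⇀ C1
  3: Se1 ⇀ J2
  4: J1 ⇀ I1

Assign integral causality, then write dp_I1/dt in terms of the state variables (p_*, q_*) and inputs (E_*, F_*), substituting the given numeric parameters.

dp_I1/dt = E_Se1 - 3*p_I1/16 - q_C1/4

bond 3 |J2  (Se1 fixes effort; stroke away)
bond 2 |J2  (prefer integral on C1)
bond 0 |J1  (J2: last free bond brings flow in)
bond 4 |I1  (prefer integral on I1)
bond 1 |J1  (J1: bond 4 brought flow, rest push out)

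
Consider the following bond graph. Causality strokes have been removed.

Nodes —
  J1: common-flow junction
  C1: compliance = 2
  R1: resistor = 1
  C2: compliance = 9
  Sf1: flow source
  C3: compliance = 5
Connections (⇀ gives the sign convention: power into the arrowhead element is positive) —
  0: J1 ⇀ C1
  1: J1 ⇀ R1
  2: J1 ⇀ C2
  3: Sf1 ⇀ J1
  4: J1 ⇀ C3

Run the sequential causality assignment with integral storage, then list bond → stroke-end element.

β3 |Sf1  (source Sf1 imposes f)
β0 |J1  (J1: bond 3 brought flow, rest push out)
β1 |J1  (common-f at J1 fixed by 3)
β2 |J1  (1-jn J1 has f-setter on 3)
β4 |J1  (1-jn J1 has f-setter on 3)

b0 stroke at J1
b1 stroke at J1
b2 stroke at J1
b3 stroke at Sf1
b4 stroke at J1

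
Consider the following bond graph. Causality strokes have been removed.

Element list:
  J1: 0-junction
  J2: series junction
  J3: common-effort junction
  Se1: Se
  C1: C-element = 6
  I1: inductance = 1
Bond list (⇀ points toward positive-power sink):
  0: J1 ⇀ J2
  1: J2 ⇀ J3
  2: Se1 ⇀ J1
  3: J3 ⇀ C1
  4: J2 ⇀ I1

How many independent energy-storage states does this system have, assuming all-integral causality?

2  (C1, I1 all integral)

β2 stroke at J1  (Se1 (Se) sets effort on bond)
β0 stroke at J2  (J1: bond 2 brought effort, rest push out)
β3 stroke at J3  (C1 integral (e out))
β1 stroke at J2  (common-e at J3 fixed by 3)
β4 stroke at I1  (J2 needs exactly one f-in)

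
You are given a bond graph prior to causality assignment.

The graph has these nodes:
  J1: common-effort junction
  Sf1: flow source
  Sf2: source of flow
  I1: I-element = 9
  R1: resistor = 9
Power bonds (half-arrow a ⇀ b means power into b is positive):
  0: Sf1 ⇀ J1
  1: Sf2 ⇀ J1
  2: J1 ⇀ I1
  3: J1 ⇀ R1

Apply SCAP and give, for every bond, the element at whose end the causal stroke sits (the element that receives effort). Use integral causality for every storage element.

β0 |Sf1
β1 |Sf2
β2 |I1
β3 |J1

bond 0 |Sf1  (source Sf1 imposes f)
bond 1 |Sf2  (source Sf2 imposes f)
bond 2 |I1  (I1: I, integral causality)
bond 3 |J1  (only one effort-in slot at J1)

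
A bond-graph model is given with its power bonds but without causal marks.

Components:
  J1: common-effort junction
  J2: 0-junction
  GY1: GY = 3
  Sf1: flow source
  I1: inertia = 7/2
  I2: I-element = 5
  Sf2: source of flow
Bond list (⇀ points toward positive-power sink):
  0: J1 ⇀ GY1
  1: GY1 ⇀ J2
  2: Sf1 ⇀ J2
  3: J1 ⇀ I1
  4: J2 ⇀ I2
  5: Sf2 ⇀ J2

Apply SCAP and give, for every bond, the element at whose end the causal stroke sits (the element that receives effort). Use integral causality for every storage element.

β0 stroke at J1
β1 stroke at J2
β2 stroke at Sf1
β3 stroke at I1
β4 stroke at I2
β5 stroke at Sf2

β2 →Sf1  (source Sf1 imposes f)
β5 →Sf2  (source Sf2 imposes f)
β3 →I1  (I1 integral (f out))
β0 →J1  (J1 needs exactly one e-in)
β1 →J2  (GY1 both-in/both-out from 0)
β4 →I2  (0-jn J2 has e-setter on 1)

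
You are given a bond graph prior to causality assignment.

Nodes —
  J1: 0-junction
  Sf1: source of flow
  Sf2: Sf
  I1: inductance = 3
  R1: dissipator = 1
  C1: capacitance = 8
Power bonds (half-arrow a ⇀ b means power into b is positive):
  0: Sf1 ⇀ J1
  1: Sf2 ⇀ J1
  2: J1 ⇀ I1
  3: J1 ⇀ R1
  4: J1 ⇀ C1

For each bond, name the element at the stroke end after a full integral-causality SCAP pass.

#0 stroke→Sf1  (Sf1: flow source, stroke at near end)
#1 stroke→Sf2  (source Sf2 imposes f)
#2 stroke→I1  (I1 integral (f out))
#4 stroke→J1  (C1 integral (e out))
#3 stroke→R1  (J1: bond 4 brought effort, rest push out)

β0 stroke→Sf1
β1 stroke→Sf2
β2 stroke→I1
β3 stroke→R1
β4 stroke→J1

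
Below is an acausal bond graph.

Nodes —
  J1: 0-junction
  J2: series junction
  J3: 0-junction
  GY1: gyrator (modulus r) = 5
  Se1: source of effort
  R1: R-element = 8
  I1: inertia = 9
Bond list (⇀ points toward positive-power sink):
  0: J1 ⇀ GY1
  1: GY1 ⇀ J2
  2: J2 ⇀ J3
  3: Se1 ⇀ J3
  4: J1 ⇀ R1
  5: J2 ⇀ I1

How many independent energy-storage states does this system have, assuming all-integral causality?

b3 stroke at J3  (Se1 fixes effort; stroke away)
b2 stroke at J2  (0-jn J3 has e-setter on 3)
b5 stroke at I1  (I1 outputs flow p/I1)
b1 stroke at J2  (common-f at J2 fixed by 5)
b0 stroke at J1  (GY GY1: same side as bond 1)
b4 stroke at R1  (J1: bond 0 brought effort, rest push out)

1  (I1 all integral)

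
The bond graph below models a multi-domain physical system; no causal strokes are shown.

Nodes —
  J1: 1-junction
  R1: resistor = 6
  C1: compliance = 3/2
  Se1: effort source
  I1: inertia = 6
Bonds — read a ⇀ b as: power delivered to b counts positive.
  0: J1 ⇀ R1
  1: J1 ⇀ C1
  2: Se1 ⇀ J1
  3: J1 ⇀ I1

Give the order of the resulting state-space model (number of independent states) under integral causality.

bond 2 stroke at J1  (Se1: effort source, stroke at far end)
bond 1 stroke at J1  (C1 outputs effort q/C1)
bond 3 stroke at I1  (I1 integral (f out))
bond 0 stroke at J1  (J1 flow already set via bond 3)

2  (C1, I1 all integral)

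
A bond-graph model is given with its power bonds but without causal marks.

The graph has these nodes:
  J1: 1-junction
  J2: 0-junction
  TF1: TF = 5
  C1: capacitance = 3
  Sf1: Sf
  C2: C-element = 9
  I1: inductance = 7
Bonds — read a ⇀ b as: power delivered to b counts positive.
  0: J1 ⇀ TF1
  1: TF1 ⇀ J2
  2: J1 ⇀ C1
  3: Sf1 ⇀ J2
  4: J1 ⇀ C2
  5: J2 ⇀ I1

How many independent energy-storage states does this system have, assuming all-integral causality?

3  (C1, C2, I1 all integral)

b3 |Sf1  (Sf1 fixes flow; stroke at Sf1)
b2 |J1  (C1 outputs effort q/C1)
b4 |J1  (C2 outputs effort q/C2)
b0 |TF1  (only one flow-in slot at J1)
b1 |J2  (TF1: transformer flips bond 0)
b5 |I1  (J2 effort already set via bond 1)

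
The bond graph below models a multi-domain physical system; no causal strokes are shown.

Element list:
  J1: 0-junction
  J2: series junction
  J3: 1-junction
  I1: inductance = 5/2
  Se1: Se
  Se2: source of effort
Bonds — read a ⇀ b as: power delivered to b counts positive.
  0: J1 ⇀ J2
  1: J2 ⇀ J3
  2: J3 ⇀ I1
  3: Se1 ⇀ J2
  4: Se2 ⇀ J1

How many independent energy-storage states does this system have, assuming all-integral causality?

b3 |J2  (Se1: effort source, stroke at far end)
b4 |J1  (Se2 (Se) sets effort on bond)
b0 |J2  (J1: bond 4 brought effort, rest push out)
b1 |J3  (J2: last free bond brings flow in)
b2 |I1  (J3 needs exactly one f-in)

1  (I1 all integral)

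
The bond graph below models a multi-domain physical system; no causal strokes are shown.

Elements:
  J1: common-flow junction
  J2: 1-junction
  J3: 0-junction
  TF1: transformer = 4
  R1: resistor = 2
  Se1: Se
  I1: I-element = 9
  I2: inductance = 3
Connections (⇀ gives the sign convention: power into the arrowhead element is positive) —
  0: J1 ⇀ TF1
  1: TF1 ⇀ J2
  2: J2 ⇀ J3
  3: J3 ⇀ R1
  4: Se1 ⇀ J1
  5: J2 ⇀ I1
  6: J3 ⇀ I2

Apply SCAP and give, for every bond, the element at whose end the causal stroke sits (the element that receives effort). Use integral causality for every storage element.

β0 |TF1
β1 |J2
β2 |J2
β3 |J3
β4 |J1
β5 |I1
β6 |I2

b4 →J1  (Se1 (Se) sets effort on bond)
b0 →TF1  (closing 1-jn rule on J1)
b1 →J2  (TF TF1: opposite of bond 0)
b5 →I1  (prefer integral on I1)
b2 →J2  (J2 flow already set via bond 5)
b6 →I2  (prefer integral on I2)
b3 →J3  (J3: last free bond brings effort in)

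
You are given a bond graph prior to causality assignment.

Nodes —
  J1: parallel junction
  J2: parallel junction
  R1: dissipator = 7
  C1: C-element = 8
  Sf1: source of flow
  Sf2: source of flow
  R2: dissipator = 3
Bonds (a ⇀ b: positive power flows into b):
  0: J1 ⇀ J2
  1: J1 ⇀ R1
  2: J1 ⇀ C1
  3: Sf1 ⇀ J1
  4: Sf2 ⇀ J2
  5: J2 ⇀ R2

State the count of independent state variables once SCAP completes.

1  (C1 all integral)

#3 stroke at Sf1  (source Sf1 imposes f)
#4 stroke at Sf2  (Sf2 fixes flow; stroke at Sf2)
#2 stroke at J1  (C1 outputs effort q/C1)
#0 stroke at J2  (0-jn J1 has e-setter on 2)
#1 stroke at R1  (J1 effort already set via bond 2)
#5 stroke at R2  (0-jn J2 has e-setter on 0)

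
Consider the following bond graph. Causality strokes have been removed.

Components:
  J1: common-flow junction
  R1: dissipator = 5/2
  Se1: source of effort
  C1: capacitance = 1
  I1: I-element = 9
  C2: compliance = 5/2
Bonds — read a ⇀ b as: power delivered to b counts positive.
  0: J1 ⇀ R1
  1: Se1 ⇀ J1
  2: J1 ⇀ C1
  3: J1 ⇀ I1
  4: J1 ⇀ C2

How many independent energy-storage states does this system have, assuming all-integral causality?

β1 stroke→J1  (Se1 fixes effort; stroke away)
β2 stroke→J1  (prefer integral on C1)
β3 stroke→I1  (I1: I, integral causality)
β0 stroke→J1  (J1: bond 3 brought flow, rest push out)
β4 stroke→J1  (common-f at J1 fixed by 3)

3  (C1, C2, I1 all integral)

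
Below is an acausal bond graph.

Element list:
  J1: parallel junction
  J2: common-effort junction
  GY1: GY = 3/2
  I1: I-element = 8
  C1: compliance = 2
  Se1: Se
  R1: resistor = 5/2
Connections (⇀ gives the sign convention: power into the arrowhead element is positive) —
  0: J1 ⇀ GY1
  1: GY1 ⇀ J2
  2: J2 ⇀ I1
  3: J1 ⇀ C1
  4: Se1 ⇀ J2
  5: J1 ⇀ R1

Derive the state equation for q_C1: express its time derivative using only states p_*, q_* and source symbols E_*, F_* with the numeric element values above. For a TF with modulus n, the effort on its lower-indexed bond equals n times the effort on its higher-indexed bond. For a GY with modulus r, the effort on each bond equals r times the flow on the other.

dq_C1/dt = -2*E_Se1/3 - q_C1/5

β4 stroke→J2  (Se1 (Se) sets effort on bond)
β1 stroke→GY1  (0-jn J2 has e-setter on 4)
β2 stroke→I1  (J2 effort already set via bond 4)
β0 stroke→GY1  (GY GY1: same side as bond 1)
β3 stroke→J1  (C1 integral (e out))
β5 stroke→R1  (common-e at J1 fixed by 3)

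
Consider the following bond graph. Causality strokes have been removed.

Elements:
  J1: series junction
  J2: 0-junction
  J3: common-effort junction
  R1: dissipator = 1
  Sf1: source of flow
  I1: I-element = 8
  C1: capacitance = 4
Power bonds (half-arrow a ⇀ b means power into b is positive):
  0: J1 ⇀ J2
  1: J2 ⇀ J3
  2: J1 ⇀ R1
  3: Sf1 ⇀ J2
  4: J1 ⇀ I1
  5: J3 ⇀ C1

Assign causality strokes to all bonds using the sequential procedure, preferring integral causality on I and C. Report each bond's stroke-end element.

bond 0 →J1
bond 1 →J2
bond 2 →J1
bond 3 →Sf1
bond 4 →I1
bond 5 →J3

bond 3 stroke→Sf1  (Sf1: flow source, stroke at near end)
bond 4 stroke→I1  (I1: I, integral causality)
bond 0 stroke→J1  (common-f at J1 fixed by 4)
bond 2 stroke→J1  (J1: bond 4 brought flow, rest push out)
bond 1 stroke→J2  (J2: last free bond brings effort in)
bond 5 stroke→J3  (closing 0-jn rule on J3)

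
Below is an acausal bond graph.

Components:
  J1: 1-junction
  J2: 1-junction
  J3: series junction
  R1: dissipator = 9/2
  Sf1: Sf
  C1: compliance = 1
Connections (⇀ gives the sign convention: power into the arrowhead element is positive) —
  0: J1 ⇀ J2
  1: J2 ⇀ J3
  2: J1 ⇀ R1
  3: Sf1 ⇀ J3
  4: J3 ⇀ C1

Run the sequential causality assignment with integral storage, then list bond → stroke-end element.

bond 0 →J2
bond 1 →J3
bond 2 →J1
bond 3 →Sf1
bond 4 →J3

bond 3 stroke at Sf1  (Sf1: flow source, stroke at near end)
bond 1 stroke at J3  (J3: bond 3 brought flow, rest push out)
bond 4 stroke at J3  (1-jn J3 has f-setter on 3)
bond 0 stroke at J2  (common-f at J2 fixed by 1)
bond 2 stroke at J1  (common-f at J1 fixed by 0)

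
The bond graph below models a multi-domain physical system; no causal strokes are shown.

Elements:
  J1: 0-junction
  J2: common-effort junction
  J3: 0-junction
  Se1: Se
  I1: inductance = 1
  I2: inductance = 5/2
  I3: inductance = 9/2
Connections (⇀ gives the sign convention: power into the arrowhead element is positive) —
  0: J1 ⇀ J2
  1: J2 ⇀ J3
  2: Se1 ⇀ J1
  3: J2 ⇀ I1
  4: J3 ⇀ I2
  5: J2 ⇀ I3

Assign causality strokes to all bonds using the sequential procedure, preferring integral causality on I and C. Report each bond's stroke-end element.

#2 stroke→J1  (source Se1 imposes e)
#0 stroke→J2  (common-e at J1 fixed by 2)
#1 stroke→J3  (J2 effort already set via bond 0)
#3 stroke→I1  (common-e at J2 fixed by 0)
#5 stroke→I3  (J2 effort already set via bond 0)
#4 stroke→I2  (0-jn J3 has e-setter on 1)

bond 0 →J2
bond 1 →J3
bond 2 →J1
bond 3 →I1
bond 4 →I2
bond 5 →I3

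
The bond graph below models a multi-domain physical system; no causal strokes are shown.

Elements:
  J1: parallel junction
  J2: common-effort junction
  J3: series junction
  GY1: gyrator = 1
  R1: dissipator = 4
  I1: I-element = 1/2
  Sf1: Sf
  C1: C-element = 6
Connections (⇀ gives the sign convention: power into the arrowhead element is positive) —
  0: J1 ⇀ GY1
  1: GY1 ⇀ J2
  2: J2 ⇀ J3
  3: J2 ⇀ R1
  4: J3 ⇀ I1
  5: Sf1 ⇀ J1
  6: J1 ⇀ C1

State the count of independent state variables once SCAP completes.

#5 →Sf1  (Sf1: flow source, stroke at near end)
#4 →I1  (I1: I, integral causality)
#2 →J3  (J3 flow already set via bond 4)
#6 →J1  (C1: C, integral causality)
#0 →GY1  (0-jn J1 has e-setter on 6)
#1 →GY1  (GY1 both-in/both-out from 0)
#3 →J2  (closing 0-jn rule on J2)

2  (C1, I1 all integral)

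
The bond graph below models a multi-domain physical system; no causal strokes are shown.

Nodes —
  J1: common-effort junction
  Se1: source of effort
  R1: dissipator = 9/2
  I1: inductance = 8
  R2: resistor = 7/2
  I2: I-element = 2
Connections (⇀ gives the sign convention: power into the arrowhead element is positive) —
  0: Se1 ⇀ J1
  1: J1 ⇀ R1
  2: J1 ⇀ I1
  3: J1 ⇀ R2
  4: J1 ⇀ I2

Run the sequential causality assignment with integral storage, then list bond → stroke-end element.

b0 stroke at J1  (Se1: effort source, stroke at far end)
b1 stroke at R1  (J1: bond 0 brought effort, rest push out)
b2 stroke at I1  (0-jn J1 has e-setter on 0)
b3 stroke at R2  (common-e at J1 fixed by 0)
b4 stroke at I2  (0-jn J1 has e-setter on 0)

b0 stroke→J1
b1 stroke→R1
b2 stroke→I1
b3 stroke→R2
b4 stroke→I2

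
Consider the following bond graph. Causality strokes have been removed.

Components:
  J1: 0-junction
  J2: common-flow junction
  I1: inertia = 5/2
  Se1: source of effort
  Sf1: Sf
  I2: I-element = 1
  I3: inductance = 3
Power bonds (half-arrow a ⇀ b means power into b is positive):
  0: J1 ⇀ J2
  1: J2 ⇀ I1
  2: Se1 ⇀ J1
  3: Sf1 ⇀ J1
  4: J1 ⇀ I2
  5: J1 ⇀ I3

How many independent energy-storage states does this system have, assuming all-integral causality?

β2 |J1  (Se1 fixes effort; stroke away)
β3 |Sf1  (source Sf1 imposes f)
β0 |J2  (J1: bond 2 brought effort, rest push out)
β4 |I2  (J1: bond 2 brought effort, rest push out)
β5 |I3  (J1 effort already set via bond 2)
β1 |I1  (J2 needs exactly one f-in)

3  (I1, I2, I3 all integral)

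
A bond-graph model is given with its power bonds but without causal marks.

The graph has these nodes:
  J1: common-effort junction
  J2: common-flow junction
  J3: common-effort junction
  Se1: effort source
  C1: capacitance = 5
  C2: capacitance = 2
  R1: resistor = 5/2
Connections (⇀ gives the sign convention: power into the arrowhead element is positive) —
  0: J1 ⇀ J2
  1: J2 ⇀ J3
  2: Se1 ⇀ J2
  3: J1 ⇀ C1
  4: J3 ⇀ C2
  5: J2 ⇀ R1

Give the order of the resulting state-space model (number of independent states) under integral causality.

β2 →J2  (Se1: effort source, stroke at far end)
β3 →J1  (C1: C, integral causality)
β0 →J2  (common-e at J1 fixed by 3)
β4 →J3  (C2 outputs effort q/C2)
β1 →J2  (J3: bond 4 brought effort, rest push out)
β5 →R1  (only one flow-in slot at J2)

2  (C1, C2 all integral)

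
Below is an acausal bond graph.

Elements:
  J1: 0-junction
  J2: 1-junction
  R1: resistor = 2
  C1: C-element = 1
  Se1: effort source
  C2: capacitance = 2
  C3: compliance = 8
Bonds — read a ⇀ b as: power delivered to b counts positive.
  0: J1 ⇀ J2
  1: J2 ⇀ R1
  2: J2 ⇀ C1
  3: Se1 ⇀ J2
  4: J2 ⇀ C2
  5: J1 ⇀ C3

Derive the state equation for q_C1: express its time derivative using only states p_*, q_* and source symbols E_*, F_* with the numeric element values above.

dq_C1/dt = E_Se1/2 - q_C1/2 - q_C2/4 + q_C3/16

b3 stroke→J2  (Se1 fixes effort; stroke away)
b2 stroke→J2  (C1: C, integral causality)
b4 stroke→J2  (prefer integral on C2)
b5 stroke→J1  (prefer integral on C3)
b0 stroke→J2  (common-e at J1 fixed by 5)
b1 stroke→R1  (only one flow-in slot at J2)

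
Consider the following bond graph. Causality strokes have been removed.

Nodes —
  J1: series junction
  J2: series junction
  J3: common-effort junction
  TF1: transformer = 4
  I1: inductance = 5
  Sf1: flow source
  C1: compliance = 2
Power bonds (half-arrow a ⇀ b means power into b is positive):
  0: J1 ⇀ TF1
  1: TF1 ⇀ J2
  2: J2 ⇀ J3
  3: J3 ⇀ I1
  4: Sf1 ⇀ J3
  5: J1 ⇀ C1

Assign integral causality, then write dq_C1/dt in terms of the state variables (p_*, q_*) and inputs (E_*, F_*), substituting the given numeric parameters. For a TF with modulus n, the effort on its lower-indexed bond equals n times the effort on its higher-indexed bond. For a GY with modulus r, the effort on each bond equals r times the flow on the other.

b4 stroke at Sf1  (Sf1: flow source, stroke at near end)
b3 stroke at I1  (I1: I, integral causality)
b2 stroke at J3  (only one effort-in slot at J3)
b1 stroke at J2  (J2 flow already set via bond 2)
b0 stroke at TF1  (TF TF1: opposite of bond 1)
b5 stroke at J1  (1-jn J1 has f-setter on 0)

dq_C1/dt = -F_Sf1/4 + p_I1/20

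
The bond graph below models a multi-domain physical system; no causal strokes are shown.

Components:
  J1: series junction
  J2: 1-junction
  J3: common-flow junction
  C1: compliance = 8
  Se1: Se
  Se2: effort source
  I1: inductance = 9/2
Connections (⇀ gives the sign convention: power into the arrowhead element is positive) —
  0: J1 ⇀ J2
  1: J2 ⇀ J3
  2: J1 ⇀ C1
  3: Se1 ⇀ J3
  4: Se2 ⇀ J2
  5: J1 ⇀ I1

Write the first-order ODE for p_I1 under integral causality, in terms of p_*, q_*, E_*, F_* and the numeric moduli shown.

#3 →J3  (Se1: effort source, stroke at far end)
#4 →J2  (Se2 (Se) sets effort on bond)
#1 →J2  (closing 1-jn rule on J3)
#0 →J1  (J2: last free bond brings flow in)
#2 →J1  (prefer integral on C1)
#5 →I1  (closing 1-jn rule on J1)

dp_I1/dt = E_Se1 + E_Se2 - q_C1/8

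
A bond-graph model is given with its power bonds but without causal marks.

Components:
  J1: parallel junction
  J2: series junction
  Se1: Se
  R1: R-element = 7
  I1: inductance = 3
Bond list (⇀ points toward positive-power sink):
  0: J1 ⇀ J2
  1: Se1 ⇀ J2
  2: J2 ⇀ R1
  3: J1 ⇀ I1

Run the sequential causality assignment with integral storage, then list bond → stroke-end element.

β1 stroke→J2  (Se1 (Se) sets effort on bond)
β3 stroke→I1  (I1 outputs flow p/I1)
β0 stroke→J1  (J1: last free bond brings effort in)
β2 stroke→J2  (J2 flow already set via bond 0)

bond 0 →J1
bond 1 →J2
bond 2 →J2
bond 3 →I1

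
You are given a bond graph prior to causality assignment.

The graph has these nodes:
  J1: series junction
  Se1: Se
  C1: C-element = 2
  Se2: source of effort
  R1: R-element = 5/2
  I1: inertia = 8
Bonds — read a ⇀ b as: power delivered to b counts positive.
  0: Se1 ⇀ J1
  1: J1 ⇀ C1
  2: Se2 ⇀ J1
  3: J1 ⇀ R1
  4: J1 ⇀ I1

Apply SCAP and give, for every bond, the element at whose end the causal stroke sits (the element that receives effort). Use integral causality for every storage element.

b0 stroke at J1
b1 stroke at J1
b2 stroke at J1
b3 stroke at J1
b4 stroke at I1

β0 |J1  (Se1: effort source, stroke at far end)
β2 |J1  (Se2 fixes effort; stroke away)
β1 |J1  (C1 integral (e out))
β4 |I1  (I1 outputs flow p/I1)
β3 |J1  (J1: bond 4 brought flow, rest push out)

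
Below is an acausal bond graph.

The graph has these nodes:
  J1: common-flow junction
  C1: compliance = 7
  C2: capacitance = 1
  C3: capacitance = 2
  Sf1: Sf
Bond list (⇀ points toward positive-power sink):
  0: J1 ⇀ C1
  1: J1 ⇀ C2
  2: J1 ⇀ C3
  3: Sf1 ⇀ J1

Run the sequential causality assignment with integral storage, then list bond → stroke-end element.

#0 stroke at J1
#1 stroke at J1
#2 stroke at J1
#3 stroke at Sf1

β3 stroke→Sf1  (Sf1 fixes flow; stroke at Sf1)
β0 stroke→J1  (J1 flow already set via bond 3)
β1 stroke→J1  (J1 flow already set via bond 3)
β2 stroke→J1  (common-f at J1 fixed by 3)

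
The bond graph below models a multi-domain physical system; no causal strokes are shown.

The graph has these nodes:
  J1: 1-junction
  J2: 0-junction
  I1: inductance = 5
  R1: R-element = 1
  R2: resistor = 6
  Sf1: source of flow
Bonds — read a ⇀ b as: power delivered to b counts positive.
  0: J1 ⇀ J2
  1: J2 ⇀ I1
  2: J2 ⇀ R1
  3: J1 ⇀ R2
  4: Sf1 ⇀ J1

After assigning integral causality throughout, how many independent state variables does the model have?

1  (I1 all integral)

bond 4 stroke at Sf1  (source Sf1 imposes f)
bond 0 stroke at J1  (J1: bond 4 brought flow, rest push out)
bond 3 stroke at J1  (J1 flow already set via bond 4)
bond 1 stroke at I1  (prefer integral on I1)
bond 2 stroke at J2  (only one effort-in slot at J2)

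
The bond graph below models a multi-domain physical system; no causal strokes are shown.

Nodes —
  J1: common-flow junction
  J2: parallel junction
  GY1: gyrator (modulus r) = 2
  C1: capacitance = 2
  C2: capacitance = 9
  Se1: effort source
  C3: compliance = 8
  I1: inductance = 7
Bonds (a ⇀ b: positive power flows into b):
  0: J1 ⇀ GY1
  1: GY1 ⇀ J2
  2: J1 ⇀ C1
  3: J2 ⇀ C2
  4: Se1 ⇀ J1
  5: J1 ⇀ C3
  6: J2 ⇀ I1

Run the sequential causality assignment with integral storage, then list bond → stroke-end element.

bond 4 →J1  (Se1 (Se) sets effort on bond)
bond 2 →J1  (C1 integral (e out))
bond 3 →J2  (prefer integral on C2)
bond 1 →GY1  (J2: bond 3 brought effort, rest push out)
bond 6 →I1  (J2 effort already set via bond 3)
bond 0 →GY1  (GY1 both-in/both-out from 1)
bond 5 →J1  (1-jn J1 has f-setter on 0)

b0 |GY1
b1 |GY1
b2 |J1
b3 |J2
b4 |J1
b5 |J1
b6 |I1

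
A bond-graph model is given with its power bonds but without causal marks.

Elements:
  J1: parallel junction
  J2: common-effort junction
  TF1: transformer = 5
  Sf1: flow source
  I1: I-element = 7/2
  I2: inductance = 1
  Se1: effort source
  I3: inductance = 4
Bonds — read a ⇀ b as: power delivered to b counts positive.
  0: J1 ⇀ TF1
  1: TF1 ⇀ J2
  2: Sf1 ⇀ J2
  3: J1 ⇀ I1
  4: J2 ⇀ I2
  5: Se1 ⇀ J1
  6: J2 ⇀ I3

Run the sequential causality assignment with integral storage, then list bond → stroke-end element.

β2 stroke at Sf1  (Sf1: flow source, stroke at near end)
β5 stroke at J1  (Se1 fixes effort; stroke away)
β0 stroke at TF1  (0-jn J1 has e-setter on 5)
β3 stroke at I1  (J1 effort already set via bond 5)
β1 stroke at J2  (through TF1, causality passes straight; one stroke at TF1)
β4 stroke at I2  (J2 effort already set via bond 1)
β6 stroke at I3  (common-e at J2 fixed by 1)

#0 →TF1
#1 →J2
#2 →Sf1
#3 →I1
#4 →I2
#5 →J1
#6 →I3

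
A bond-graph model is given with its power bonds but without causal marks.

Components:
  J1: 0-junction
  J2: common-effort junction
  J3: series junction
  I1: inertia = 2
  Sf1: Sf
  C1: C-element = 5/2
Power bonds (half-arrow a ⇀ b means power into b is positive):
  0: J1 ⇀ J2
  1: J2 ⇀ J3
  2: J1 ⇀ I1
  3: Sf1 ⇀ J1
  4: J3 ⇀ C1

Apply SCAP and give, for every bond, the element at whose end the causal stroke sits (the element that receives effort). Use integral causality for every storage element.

bond 3 →Sf1  (Sf1 fixes flow; stroke at Sf1)
bond 2 →I1  (I1 outputs flow p/I1)
bond 0 →J1  (closing 0-jn rule on J1)
bond 1 →J2  (only one effort-in slot at J2)
bond 4 →J3  (J3 flow already set via bond 1)

b0 stroke→J1
b1 stroke→J2
b2 stroke→I1
b3 stroke→Sf1
b4 stroke→J3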